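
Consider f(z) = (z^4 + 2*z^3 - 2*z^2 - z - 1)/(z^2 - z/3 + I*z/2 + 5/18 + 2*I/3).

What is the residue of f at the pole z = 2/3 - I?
Write f(z) = P(z)/Q(z) with P(z) = z^4 + 2*z^3 - 2*z^2 - z - 1 and Q(z) = z^2 - z/3 + I*z/2 + 5/18 + 2*I/3.
The denominator factors as Q(z) = (z - 2/3 + I)*(z + 1/3 - I/2), so z = 2/3 - I is a simple zero of Q and P is analytic there; z = 2/3 - I is therefore a simple pole and
  Res(f, z₀) = P(z₀)/Q'(z₀).

Q'(z) = 2*z - 1/3 + I/2, so Q'(2/3 - I) = 1 - 3*I/2.
P(2/3 - I) = -440/81 + 121*I/27.

Res(f, 2/3 - I) = (-440/81 + 121*I/27)/(1 - 3*I/2) = -3938/1053 - 44*I/39

Final answer: -3938/1053 - 44*I/39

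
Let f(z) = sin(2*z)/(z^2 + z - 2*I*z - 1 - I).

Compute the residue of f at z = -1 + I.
Write f(z) = P(z)/Q(z) with P(z) = sin(2*z) and Q(z) = z^2 + z - 2*I*z - 1 - I.
The denominator factors as Q(z) = (z + 1 - I)*(z - I), so z = -1 + I is a simple zero of Q and P is analytic there; z = -1 + I is therefore a simple pole and
  Res(f, z₀) = P(z₀)/Q'(z₀).

Q'(z) = 2*z + 1 - 2*I, so Q'(-1 + I) = -1.
P(-1 + I) = -sin(2 - 2*I).

Res(f, -1 + I) = (-sin(2 - 2*I))/(-1) = sin(2 - 2*I)

Final answer: sin(2 - 2*I)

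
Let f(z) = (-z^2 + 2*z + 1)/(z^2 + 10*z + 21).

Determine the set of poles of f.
The singularities of f are the zeros of the denominator. Factoring,
  z^2 + 10*z + 21 = (z + 7)*(z + 3)
so the candidates are z = -7, z = -3.

Check the numerator P(z) = -z^2 + 2*z + 1 at each one:
  P(-7) = -62 ≠ 0, so z = -7 is a (simple) pole.
  P(-3) = -14 ≠ 0, so z = -3 is a (simple) pole.

Poles of f: {-7, -3}

Final answer: {-7, -3}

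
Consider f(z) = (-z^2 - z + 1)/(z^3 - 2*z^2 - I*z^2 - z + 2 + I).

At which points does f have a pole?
The singularities of f are the zeros of the denominator. Factoring,
  z^3 - 2*z^2 - I*z^2 - z + 2 + I = (z - 2 - I)*(z + 1)*(z - 1)
so the candidates are z = 2 + I, z = -1, z = 1.

Check the numerator P(z) = -z^2 - z + 1 at each one:
  P(2 + I) = -4 - 5*I ≠ 0, so z = 2 + I is a (simple) pole.
  P(-1) = 1 ≠ 0, so z = -1 is a (simple) pole.
  P(1) = -1 ≠ 0, so z = 1 is a (simple) pole.

Poles of f: {-1, 1, 2 + I}

Final answer: {-1, 1, 2 + I}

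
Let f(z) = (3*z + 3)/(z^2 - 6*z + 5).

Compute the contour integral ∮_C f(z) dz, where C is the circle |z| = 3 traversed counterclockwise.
-3*I*pi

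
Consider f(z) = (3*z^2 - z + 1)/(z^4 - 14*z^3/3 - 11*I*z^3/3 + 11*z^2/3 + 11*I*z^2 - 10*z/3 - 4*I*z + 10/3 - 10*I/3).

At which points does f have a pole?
{-1/3 - I/3, 1, 1 + 3*I, 3 + I}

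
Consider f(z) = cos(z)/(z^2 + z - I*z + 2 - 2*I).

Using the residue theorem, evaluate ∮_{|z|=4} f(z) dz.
pi*(-3/5 - I/5)*cos(1 + I) + pi*(3/5 + I/5)*cosh(2)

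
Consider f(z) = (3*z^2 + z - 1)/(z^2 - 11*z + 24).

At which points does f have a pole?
The singularities of f are the zeros of the denominator. Factoring,
  z^2 - 11*z + 24 = (z - 8)*(z - 3)
so the candidates are z = 8, z = 3.

Check the numerator P(z) = 3*z^2 + z - 1 at each one:
  P(8) = 199 ≠ 0, so z = 8 is a (simple) pole.
  P(3) = 29 ≠ 0, so z = 3 is a (simple) pole.

Poles of f: {3, 8}

Final answer: {3, 8}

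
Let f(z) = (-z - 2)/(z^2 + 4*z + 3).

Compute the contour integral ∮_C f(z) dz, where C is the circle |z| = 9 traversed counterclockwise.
By the residue theorem, ∮_C f(z) dz = 2πi · (sum of the residues of f at the poles inside |z| = 9).

The denominator factors as (z + 1)*(z + 3), so the singularities of f are simple poles at z = -1, z = -3.
  |-1|² = 1 < 81 = 9², so this pole is inside the contour.
  |-3|² = 9 < 81 = 9², so this pole is inside the contour.

With P(z) = -z - 2 and Q(z) = z^2 + 4*z + 3, each pole is simple, so Res(f, z₀) = P(z₀)/Q'(z₀) with Q'(z) = 2*z + 4.
  Res(f, -1) = P(-1)/Q'(-1) = (-1)/(2) = -1/2
  Res(f, -3) = P(-3)/Q'(-3) = (1)/(-2) = -1/2

Sum of residues inside C: -1
∮_C f(z) dz = 2πi · (-1) = -2*I*pi

Final answer: -2*I*pi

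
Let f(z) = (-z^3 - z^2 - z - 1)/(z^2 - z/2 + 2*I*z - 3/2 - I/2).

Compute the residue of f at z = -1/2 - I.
3/4 + I/6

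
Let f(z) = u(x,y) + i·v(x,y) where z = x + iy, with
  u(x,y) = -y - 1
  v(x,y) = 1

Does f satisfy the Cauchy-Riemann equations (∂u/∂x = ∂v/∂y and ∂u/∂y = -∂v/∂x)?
∂u/∂x = 0
∂v/∂y = 0
∂u/∂y = -1
∂v/∂x = 0
∂u/∂y ≠ -∂v/∂x; the Cauchy-Riemann equations are not satisfied, so f is not analytic.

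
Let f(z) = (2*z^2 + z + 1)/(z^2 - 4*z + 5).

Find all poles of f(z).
The singularities of f are the zeros of the denominator. Factoring,
  z^2 - 4*z + 5 = (z - 2 + I)*(z - 2 - I)
so the candidates are z = 2 - I, z = 2 + I.

Check the numerator P(z) = 2*z^2 + z + 1 at each one:
  P(2 - I) = 9 - 9*I ≠ 0, so z = 2 - I is a (simple) pole.
  P(2 + I) = 9 + 9*I ≠ 0, so z = 2 + I is a (simple) pole.

Poles of f: {2 - I, 2 + I}

Final answer: {2 - I, 2 + I}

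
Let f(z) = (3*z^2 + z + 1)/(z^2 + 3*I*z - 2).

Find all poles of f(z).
The singularities of f are the zeros of the denominator. Factoring,
  z^2 + 3*I*z - 2 = (z + I)*(z + 2*I)
so the candidates are z = -I, z = -2*I.

Check the numerator P(z) = 3*z^2 + z + 1 at each one:
  P(-I) = -2 - I ≠ 0, so z = -I is a (simple) pole.
  P(-2*I) = -11 - 2*I ≠ 0, so z = -2*I is a (simple) pole.

Poles of f: {-2*I, -I}

Final answer: {-2*I, -I}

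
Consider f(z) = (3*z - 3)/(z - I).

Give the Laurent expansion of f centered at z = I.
Put w = z - (I), i.e. z = w + I. The denominator is w, so it suffices to rewrite the numerator in powers of w.

P(z) = 3*z - 3
P(w + I) = -3 + 3*I + 3*w

Dividing each term by w:
  f = (-3 + 3*I)/w + 3

Substituting back w = z - I:
  f(z) = (-3 + 3*I)/(z - I) + 3

The series is finite because the numerator is a polynomial; the negative powers form the principal part, and the coefficient of 1/(z - I) gives Res(f, I) = -3 + 3*I.

Final answer: (-3 + 3*I)/(z - I) + 3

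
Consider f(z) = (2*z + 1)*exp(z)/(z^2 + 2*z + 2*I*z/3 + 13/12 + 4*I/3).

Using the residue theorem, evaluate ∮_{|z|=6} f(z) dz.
By the residue theorem, ∮_C f(z) dz = 2πi · (sum of the residues of f at the poles inside |z| = 6).

The denominator factors as (z + 1/2 + I)*(z + 3/2 - I/3), so the singularities of f are simple poles at z = -1/2 - I, z = -3/2 + I/3.
  |-1/2 - I|² = 5/4 < 36 = 6², so this pole is inside the contour.
  |-3/2 + I/3|² = 85/36 < 36 = 6², so this pole is inside the contour.

With P(z) = (2*z + 1)*exp(z) and Q(z) = z^2 + 2*z + 2*I*z/3 + 13/12 + 4*I/3, each pole is simple, so Res(f, z₀) = P(z₀)/Q'(z₀) with Q'(z) = 2*z + 2 + 2*I/3.
  Res(f, -1/2 - I) = P(-1/2 - I)/Q'(-1/2 - I) = (-2*I*exp(-1/2 - I))/(1 - 4*I/3) = (24/25 - 18*I/25)*exp(-1/2 - I)
  Res(f, -3/2 + I/3) = P(-3/2 + I/3)/Q'(-3/2 + I/3) = ((-2 + 2*I/3)*exp(-3/2 + I/3))/(-1 + 4*I/3) = (26/25 + 18*I/25)*exp(-3/2 + I/3)

Sum of residues inside C: (24/25 - 18*I/25)*exp(-1/2 - I) + (26/25 + 18*I/25)*exp(-3/2 + I/3)
∮_C f(z) dz = 2πi · ((24/25 - 18*I/25)*exp(-1/2 - I) + (26/25 + 18*I/25)*exp(-3/2 + I/3)) = pi*(36/25 + 48*I/25)*exp(-1/2 - I) + pi*(-36/25 + 52*I/25)*exp(-3/2 + I/3)

Final answer: pi*(36/25 + 48*I/25)*exp(-1/2 - I) + pi*(-36/25 + 52*I/25)*exp(-3/2 + I/3)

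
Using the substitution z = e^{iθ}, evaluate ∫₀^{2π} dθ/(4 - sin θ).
2*sqrt(15)*pi/15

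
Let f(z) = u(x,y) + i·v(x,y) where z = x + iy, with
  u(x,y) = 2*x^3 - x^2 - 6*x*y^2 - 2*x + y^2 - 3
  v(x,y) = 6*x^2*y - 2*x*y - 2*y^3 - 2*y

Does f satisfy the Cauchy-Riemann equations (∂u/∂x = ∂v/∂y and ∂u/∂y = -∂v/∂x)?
∂u/∂x = 6*x^2 - 2*x - 6*y^2 - 2
∂v/∂y = 6*x^2 - 2*x - 6*y^2 - 2
∂u/∂y = -12*x*y + 2*y
∂v/∂x = 12*x*y - 2*y
∂u/∂x = ∂v/∂y and ∂u/∂y = -∂v/∂x hold identically; f is analytic.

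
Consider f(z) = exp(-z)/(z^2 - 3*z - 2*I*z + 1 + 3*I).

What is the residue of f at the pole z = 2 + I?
Write f(z) = P(z)/Q(z) with P(z) = exp(-z) and Q(z) = z^2 - 3*z - 2*I*z + 1 + 3*I.
The denominator factors as Q(z) = (z - 1 - I)*(z - 2 - I), so z = 2 + I is a simple zero of Q and P is analytic there; z = 2 + I is therefore a simple pole and
  Res(f, z₀) = P(z₀)/Q'(z₀).

Q'(z) = 2*z - 3 - 2*I, so Q'(2 + I) = 1.
P(2 + I) = exp(-2 - I).

Res(f, 2 + I) = (exp(-2 - I))/(1) = exp(-2 - I)

Final answer: exp(-2 - I)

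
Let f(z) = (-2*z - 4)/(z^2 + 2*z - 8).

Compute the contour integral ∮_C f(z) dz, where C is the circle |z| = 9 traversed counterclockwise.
By the residue theorem, ∮_C f(z) dz = 2πi · (sum of the residues of f at the poles inside |z| = 9).

The denominator factors as (z - 2)*(z + 4), so the singularities of f are simple poles at z = 2, z = -4.
  |2|² = 4 < 81 = 9², so this pole is inside the contour.
  |-4|² = 16 < 81 = 9², so this pole is inside the contour.

With P(z) = -2*z - 4 and Q(z) = z^2 + 2*z - 8, each pole is simple, so Res(f, z₀) = P(z₀)/Q'(z₀) with Q'(z) = 2*z + 2.
  Res(f, 2) = P(2)/Q'(2) = (-8)/(6) = -4/3
  Res(f, -4) = P(-4)/Q'(-4) = (4)/(-6) = -2/3

Sum of residues inside C: -2
∮_C f(z) dz = 2πi · (-2) = -4*I*pi

Final answer: -4*I*pi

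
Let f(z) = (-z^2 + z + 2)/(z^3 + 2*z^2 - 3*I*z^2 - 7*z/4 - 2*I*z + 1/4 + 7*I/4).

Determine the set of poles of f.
The singularities of f are the zeros of the denominator. Factoring,
  z^3 + 2*z^2 - 3*I*z^2 - 7*z/4 - 2*I*z + 1/4 + 7*I/4 = (z + 1 - I)*(z - 1/2)*(z + 3/2 - 2*I)
so the candidates are z = -1 + I, z = 1/2, z = -3/2 + 2*I.

Check the numerator P(z) = -z^2 + z + 2 at each one:
  P(-1 + I) = 1 + 3*I ≠ 0, so z = -1 + I is a (simple) pole.
  P(1/2) = 9/4 ≠ 0, so z = 1/2 is a (simple) pole.
  P(-3/2 + 2*I) = 9/4 + 8*I ≠ 0, so z = -3/2 + 2*I is a (simple) pole.

Poles of f: {-3/2 + 2*I, -1 + I, 1/2}

Final answer: {-3/2 + 2*I, -1 + I, 1/2}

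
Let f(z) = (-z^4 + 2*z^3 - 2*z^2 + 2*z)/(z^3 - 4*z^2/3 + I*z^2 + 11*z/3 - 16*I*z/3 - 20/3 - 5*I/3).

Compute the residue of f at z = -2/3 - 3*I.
Write f(z) = P(z)/Q(z) with P(z) = -z^4 + 2*z^3 - 2*z^2 + 2*z and Q(z) = z^3 - 4*z^2/3 + I*z^2 + 11*z/3 - 16*I*z/3 - 20/3 - 5*I/3.
The denominator factors as Q(z) = (z - I)*(z - 2 - I)*(z + 2/3 + 3*I), so z = -2/3 - 3*I is a simple zero of Q and P is analytic there; z = -2/3 - 3*I is therefore a simple pole and
  Res(f, z₀) = P(z₀)/Q'(z₀).

Q'(z) = 3*z^2 - 8*z/3 + 2*I*z + 11/3 - 16*I/3, so Q'(-2/3 - 3*I) = -128/9 + 40*I/3.
P(-2/3 - 3*I) = -487/81 + 904*I/9.

Res(f, -2/3 - 3*I) = (-487/81 + 904*I/9)/(-128/9 + 40*I/3) = 16229/4329 - 40957*I/11544

Final answer: 16229/4329 - 40957*I/11544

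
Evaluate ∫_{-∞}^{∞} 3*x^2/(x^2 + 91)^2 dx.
Let f(z) = 3*z^2/(z^2 + 91)^2. The denominator has no real zeros and deg Q - deg P = 2 ≥ 2, so the integral of f over the upper semicircle |z| = R tends to 0 as R → ∞. Closing the contour in the upper half-plane,
  ∫_{-∞}^{∞} f(x) dx = 2πi · Σ Res(f, z_k)  over the poles with Im z_k > 0.

Zeros of the denominator: z^2 + 91 = 0 gives z = ±sqrt(91)*I.
Upper half-plane: z = sqrt(91)*I (a pole of order 2).

Write f(z) = g(z)/(z - sqrt(91)*I)^2 with g(z) = 3*z^2/(z + sqrt(91)*I)^2. For a double pole, Res(f, z₀) = g'(z₀):
  g'(z) = 6*sqrt(91)*I*z/(z + sqrt(91)*I)^3
  Res(f, sqrt(91)*I) = g'(sqrt(91)*I) = -3*sqrt(91)*I/364

∫_{-∞}^{∞} f(x) dx = 2πi · (-3*sqrt(91)*I/364) = 3*sqrt(91)*pi/182

Final answer: 3*sqrt(91)*pi/182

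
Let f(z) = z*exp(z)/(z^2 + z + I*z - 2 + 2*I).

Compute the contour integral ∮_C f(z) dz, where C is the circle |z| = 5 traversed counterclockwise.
pi*(-2/5 + 6*I/5)*exp(-2) + pi*(2/5 + 4*I/5)*exp(1 - I)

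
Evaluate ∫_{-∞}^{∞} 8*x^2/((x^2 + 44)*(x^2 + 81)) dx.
Let f(z) = 8*z^2/((z^2 + 44)*(z^2 + 81)). The denominator has no real zeros and deg Q - deg P = 2 ≥ 2, so the integral of f over the upper semicircle |z| = R tends to 0 as R → ∞. Closing the contour in the upper half-plane,
  ∫_{-∞}^{∞} f(x) dx = 2πi · Σ Res(f, z_k)  over the poles with Im z_k > 0.

Zeros of the denominator: z^2 + 81 = 0 gives z = ±9*I; z^2 + 44 = 0 gives z = ±2*sqrt(11)*I.
Upper half-plane: z = 9*I, z = 2*sqrt(11)*I (simple).

Each pole is a simple zero of Q(z) = z^4 + 125*z^2 + 3564, so Res(f, z₀) = P(z₀)/Q'(z₀) with P(z) = 8*z^2, Q'(z) = 4*z^3 + 250*z:
  Res(f, 9*I) = (-648)/(-666*I) = -36*I/37
  Res(f, 2*sqrt(11)*I) = (-352)/(148*sqrt(11)*I) = 8*sqrt(11)*I/37

Sum of residues: 4*I*(-9 + 2*sqrt(11))/37
∫_{-∞}^{∞} f(x) dx = 2πi · (4*I*(-9 + 2*sqrt(11))/37) = 8*pi*(9 - 2*sqrt(11))/37

Final answer: 8*pi*(9 - 2*sqrt(11))/37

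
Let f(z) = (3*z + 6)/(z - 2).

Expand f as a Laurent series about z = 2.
Put w = z - (2), i.e. z = w + 2. The denominator is w, so it suffices to rewrite the numerator in powers of w.

P(z) = 3*z + 6
P(w + 2) = 12 + 3*w

Dividing each term by w:
  f = 12/w + 3

Substituting back w = z - 2:
  f(z) = 12/(z - 2) + 3

The series is finite because the numerator is a polynomial; the negative powers form the principal part, and the coefficient of 1/(z - 2) gives Res(f, 2) = 12.

Final answer: 12/(z - 2) + 3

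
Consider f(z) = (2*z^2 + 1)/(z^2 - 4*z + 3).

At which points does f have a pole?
The singularities of f are the zeros of the denominator. Factoring,
  z^2 - 4*z + 3 = (z - 1)*(z - 3)
so the candidates are z = 1, z = 3.

Check the numerator P(z) = 2*z^2 + 1 at each one:
  P(1) = 3 ≠ 0, so z = 1 is a (simple) pole.
  P(3) = 19 ≠ 0, so z = 3 is a (simple) pole.

Poles of f: {1, 3}

Final answer: {1, 3}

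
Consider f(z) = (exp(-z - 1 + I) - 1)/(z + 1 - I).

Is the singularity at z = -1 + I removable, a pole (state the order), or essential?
Let u = z + 1 - I. The exponent is -z - 1 + I = -u, so
  f = (e^(-u) - 1)/u = ((-u) + (-u)^2/2 + (-u)^3/6 + ...)/u = -1 + (1/2)*u + (-1/6)*u^2 + ...
The Laurent expansion about u = 0 has no negative powers; equivalently lim_{z→-1 + I} f(z) = -1 exists and is finite.
So the singularity is removable.

Final answer: removable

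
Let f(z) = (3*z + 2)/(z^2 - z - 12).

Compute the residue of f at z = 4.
2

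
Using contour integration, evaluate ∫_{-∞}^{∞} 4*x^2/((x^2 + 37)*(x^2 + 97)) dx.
Let f(z) = 4*z^2/((z^2 + 37)*(z^2 + 97)). The denominator has no real zeros and deg Q - deg P = 2 ≥ 2, so the integral of f over the upper semicircle |z| = R tends to 0 as R → ∞. Closing the contour in the upper half-plane,
  ∫_{-∞}^{∞} f(x) dx = 2πi · Σ Res(f, z_k)  over the poles with Im z_k > 0.

Zeros of the denominator: z^2 + 97 = 0 gives z = ±sqrt(97)*I; z^2 + 37 = 0 gives z = ±sqrt(37)*I.
Upper half-plane: z = sqrt(37)*I, z = sqrt(97)*I (simple).

Each pole is a simple zero of Q(z) = z^4 + 134*z^2 + 3589, so Res(f, z₀) = P(z₀)/Q'(z₀) with P(z) = 4*z^2, Q'(z) = 4*z^3 + 268*z:
  Res(f, sqrt(37)*I) = (-148)/(120*sqrt(37)*I) = sqrt(37)*I/30
  Res(f, sqrt(97)*I) = (-388)/(-120*sqrt(97)*I) = -sqrt(97)*I/30

Sum of residues: I*(-sqrt(97) + sqrt(37))/30
∫_{-∞}^{∞} f(x) dx = 2πi · (I*(-sqrt(97) + sqrt(37))/30) = pi*(-sqrt(37) + sqrt(97))/15

Final answer: pi*(-sqrt(37) + sqrt(97))/15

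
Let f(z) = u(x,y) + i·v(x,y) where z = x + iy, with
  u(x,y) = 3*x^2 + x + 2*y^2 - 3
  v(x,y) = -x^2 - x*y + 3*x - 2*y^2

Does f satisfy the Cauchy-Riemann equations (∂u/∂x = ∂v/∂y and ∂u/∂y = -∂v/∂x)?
∂u/∂x = 6*x + 1
∂v/∂y = -x - 4*y
∂u/∂y = 4*y
∂v/∂x = -2*x - y + 3
∂u/∂x ≠ ∂v/∂y and ∂u/∂y ≠ -∂v/∂x; the Cauchy-Riemann equations are not satisfied, so f is not analytic.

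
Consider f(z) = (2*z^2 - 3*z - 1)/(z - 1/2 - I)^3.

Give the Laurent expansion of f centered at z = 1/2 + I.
(-4 - I)/(z - 1/2 - I)^3 + (-1 + 4*I)/(z - 1/2 - I)^2 + 2/(z - 1/2 - I)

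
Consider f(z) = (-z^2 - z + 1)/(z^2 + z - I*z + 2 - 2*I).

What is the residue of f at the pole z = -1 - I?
Write f(z) = P(z)/Q(z) with P(z) = -z^2 - z + 1 and Q(z) = z^2 + z - I*z + 2 - 2*I.
The denominator factors as Q(z) = (z + 1 + I)*(z - 2*I), so z = -1 - I is a simple zero of Q and P is analytic there; z = -1 - I is therefore a simple pole and
  Res(f, z₀) = P(z₀)/Q'(z₀).

Q'(z) = 2*z + 1 - I, so Q'(-1 - I) = -1 - 3*I.
P(-1 - I) = 2 - I.

Res(f, -1 - I) = (2 - I)/(-1 - 3*I) = 1/10 + 7*I/10

Final answer: 1/10 + 7*I/10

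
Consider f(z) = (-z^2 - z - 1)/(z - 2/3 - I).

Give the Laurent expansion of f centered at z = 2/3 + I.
Put w = z - (2/3 + I), i.e. z = w + 2/3 + I. The denominator is w, so it suffices to rewrite the numerator in powers of w.

P(z) = -z^2 - z - 1
P(w + 2/3 + I) = -10/9 - 7*I/3 + (-7/3 - 2*I)*w - w^2

Dividing each term by w:
  f = (-10/9 - 7*I/3)/w - 7/3 - 2*I - w

Substituting back w = z - 2/3 - I:
  f(z) = (-10/9 - 7*I/3)/(z - 2/3 - I) - 7/3 - 2*I - (z - 2/3 - I)

The series is finite because the numerator is a polynomial; the negative powers form the principal part, and the coefficient of 1/(z - 2/3 - I) gives Res(f, 2/3 + I) = -10/9 - 7*I/3.

Final answer: (-10/9 - 7*I/3)/(z - 2/3 - I) - 7/3 - 2*I - (z - 2/3 - I)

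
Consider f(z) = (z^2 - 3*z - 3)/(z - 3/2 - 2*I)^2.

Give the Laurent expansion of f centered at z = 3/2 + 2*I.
Put w = z - (3/2 + 2*I), i.e. z = w + 3/2 + 2*I. The denominator is w^2, so it suffices to rewrite the numerator in powers of w.

P(z) = z^2 - 3*z - 3
P(w + 3/2 + 2*I) = -37/4 + 4*I*w + w^2

Dividing each term by w^2:
  f = -37/(4*w^2) + 4*I/w + 1

Substituting back w = z - 3/2 - 2*I:
  f(z) = -37/(4*(z - 3/2 - 2*I)^2) + 4*I/(z - 3/2 - 2*I) + 1

The series is finite because the numerator is a polynomial; the negative powers form the principal part, and the coefficient of 1/(z - 3/2 - 2*I) gives Res(f, 3/2 + 2*I) = 4*I.

Final answer: -37/(4*(z - 3/2 - 2*I)^2) + 4*I/(z - 3/2 - 2*I) + 1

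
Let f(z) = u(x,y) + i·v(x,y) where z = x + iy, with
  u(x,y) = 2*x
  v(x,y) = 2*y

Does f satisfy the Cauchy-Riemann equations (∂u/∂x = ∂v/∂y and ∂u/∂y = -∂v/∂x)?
∂u/∂x = 2
∂v/∂y = 2
∂u/∂y = 0
∂v/∂x = 0
∂u/∂x = ∂v/∂y and ∂u/∂y = -∂v/∂x hold identically; f is analytic.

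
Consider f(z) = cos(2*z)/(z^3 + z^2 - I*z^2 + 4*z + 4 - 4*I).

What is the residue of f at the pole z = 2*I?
Write f(z) = P(z)/Q(z) with P(z) = cos(2*z) and Q(z) = z^3 + z^2 - I*z^2 + 4*z + 4 - 4*I.
The denominator factors as Q(z) = (z + 2*I)*(z - 2*I)*(z + 1 - I), so z = 2*I is a simple zero of Q and P is analytic there; z = 2*I is therefore a simple pole and
  Res(f, z₀) = P(z₀)/Q'(z₀).

Q'(z) = 3*z^2 + 2*z - 2*I*z + 4, so Q'(2*I) = -4 + 4*I.
P(2*I) = cosh(4).

Res(f, 2*I) = (cosh(4))/(-4 + 4*I) = (-1/8 - I/8)*cosh(4)

Final answer: (-1/8 - I/8)*cosh(4)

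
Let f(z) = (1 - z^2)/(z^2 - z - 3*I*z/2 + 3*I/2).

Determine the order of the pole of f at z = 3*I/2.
Factor the denominator:
  z^2 - z - 3*I*z/2 + 3*I/2 = (z - 3*I/2)*(z - 1)

The numerator P(z) = 1 - z^2 has P(3*I/2) = 13/4 ≠ 0, so no factor of (z - 3*I/2) cancels.
Near z = 3*I/2 we can therefore write f(z) = g(z)/(z - 3*I/2) with g analytic at 3*I/2 and g(3*I/2) ≠ 0 (g is the numerator divided by the remaining denominator factors).

Hence z = 3*I/2 is a pole of order 1.

Final answer: 1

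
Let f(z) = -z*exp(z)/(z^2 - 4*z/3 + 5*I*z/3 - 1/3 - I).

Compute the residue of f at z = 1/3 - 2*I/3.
Write f(z) = P(z)/Q(z) with P(z) = -z*exp(z) and Q(z) = z^2 - 4*z/3 + 5*I*z/3 - 1/3 - I.
The denominator factors as Q(z) = (z - 1/3 + 2*I/3)*(z - 1 + I), so z = 1/3 - 2*I/3 is a simple zero of Q and P is analytic there; z = 1/3 - 2*I/3 is therefore a simple pole and
  Res(f, z₀) = P(z₀)/Q'(z₀).

Q'(z) = 2*z - 4/3 + 5*I/3, so Q'(1/3 - 2*I/3) = -2/3 + I/3.
P(1/3 - 2*I/3) = (-1/3 + 2*I/3)*exp(1/3 - 2*I/3).

Res(f, 1/3 - 2*I/3) = ((-1/3 + 2*I/3)*exp(1/3 - 2*I/3))/(-2/3 + I/3) = (4/5 - 3*I/5)*exp(1/3 - 2*I/3)

Final answer: (4/5 - 3*I/5)*exp(1/3 - 2*I/3)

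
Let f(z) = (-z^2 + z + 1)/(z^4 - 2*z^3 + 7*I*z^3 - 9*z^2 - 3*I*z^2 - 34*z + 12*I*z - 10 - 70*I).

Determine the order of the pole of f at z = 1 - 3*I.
Factor the denominator:
  z^4 - 2*z^3 + 7*I*z^3 - 9*z^2 - 3*I*z^2 - 34*z + 12*I*z - 10 - 70*I = (z - 1 + 3*I)^3*(z + 1 - 2*I)

The numerator P(z) = -z^2 + z + 1 has P(1 - 3*I) = 10 + 3*I ≠ 0, so no factor of (z - 1 + 3*I) cancels.
Near z = 1 - 3*I we can therefore write f(z) = g(z)/(z - 1 + 3*I)^3 with g analytic at 1 - 3*I and g(1 - 3*I) ≠ 0 (g is the numerator divided by the remaining denominator factors).

Hence z = 1 - 3*I is a pole of order 3.

Final answer: 3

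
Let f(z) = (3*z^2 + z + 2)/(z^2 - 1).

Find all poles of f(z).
The singularities of f are the zeros of the denominator. Factoring,
  z^2 - 1 = (z - 1)*(z + 1)
so the candidates are z = 1, z = -1.

Check the numerator P(z) = 3*z^2 + z + 2 at each one:
  P(1) = 6 ≠ 0, so z = 1 is a (simple) pole.
  P(-1) = 4 ≠ 0, so z = -1 is a (simple) pole.

Poles of f: {-1, 1}

Final answer: {-1, 1}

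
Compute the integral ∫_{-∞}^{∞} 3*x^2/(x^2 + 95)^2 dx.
Let f(z) = 3*z^2/(z^2 + 95)^2. The denominator has no real zeros and deg Q - deg P = 2 ≥ 2, so the integral of f over the upper semicircle |z| = R tends to 0 as R → ∞. Closing the contour in the upper half-plane,
  ∫_{-∞}^{∞} f(x) dx = 2πi · Σ Res(f, z_k)  over the poles with Im z_k > 0.

Zeros of the denominator: z^2 + 95 = 0 gives z = ±sqrt(95)*I.
Upper half-plane: z = sqrt(95)*I (a pole of order 2).

Write f(z) = g(z)/(z - sqrt(95)*I)^2 with g(z) = 3*z^2/(z + sqrt(95)*I)^2. For a double pole, Res(f, z₀) = g'(z₀):
  g'(z) = 6*sqrt(95)*I*z/(z + sqrt(95)*I)^3
  Res(f, sqrt(95)*I) = g'(sqrt(95)*I) = -3*sqrt(95)*I/380

∫_{-∞}^{∞} f(x) dx = 2πi · (-3*sqrt(95)*I/380) = 3*sqrt(95)*pi/190

Final answer: 3*sqrt(95)*pi/190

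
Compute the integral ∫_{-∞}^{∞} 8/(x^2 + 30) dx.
Let f(z) = 8/(z^2 + 30). The denominator has no real zeros and deg Q - deg P = 2 ≥ 2, so the integral of f over the upper semicircle |z| = R tends to 0 as R → ∞. Closing the contour in the upper half-plane,
  ∫_{-∞}^{∞} f(x) dx = 2πi · Σ Res(f, z_k)  over the poles with Im z_k > 0.

Zeros of the denominator: z^2 + 30 = 0 gives z = ±sqrt(30)*I.
Upper half-plane: z = sqrt(30)*I (simple).

Each pole is a simple zero of Q(z) = z^2 + 30, so Res(f, z₀) = P(z₀)/Q'(z₀) with P(z) = 8, Q'(z) = 2*z:
  Res(f, sqrt(30)*I) = (8)/(2*sqrt(30)*I) = -2*sqrt(30)*I/15

∫_{-∞}^{∞} f(x) dx = 2πi · (-2*sqrt(30)*I/15) = 4*sqrt(30)*pi/15

Final answer: 4*sqrt(30)*pi/15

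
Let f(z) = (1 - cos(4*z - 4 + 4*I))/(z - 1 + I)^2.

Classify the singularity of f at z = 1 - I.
Let u = z - 1 + I. The argument of cos is 4*z - 4 + 4*I = 4u, so
  f = (1 - cos(4u))/u^2 = ((4u)^2/2 - (4u)^4/24 + ...)/u^2 = 8 - (32/3)*u^2 + ...
The Laurent expansion about u = 0 has no negative powers; equivalently lim_{z→1 - I} f(z) = 8 exists and is finite.
So the singularity is removable.

Final answer: removable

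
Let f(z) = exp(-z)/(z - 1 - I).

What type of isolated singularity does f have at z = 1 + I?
Write f(z) = g(z)/(z - 1 - I) with g(z) = exp(-z).
g is entire and g(1 + I) = exp(-1 - I) ≠ 0, so no factor of (z - 1 - I) cancels: the Laurent expansion of f about z = 1 + I starts at the power -1, i.e. lim_{z→z₀} (z - z₀) f(z) = exp(-1 - I) is finite and nonzero.
So z = 1 + I is a pole of order 1.

Final answer: pole of order 1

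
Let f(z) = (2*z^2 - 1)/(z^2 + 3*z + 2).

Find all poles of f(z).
The singularities of f are the zeros of the denominator. Factoring,
  z^2 + 3*z + 2 = (z + 2)*(z + 1)
so the candidates are z = -2, z = -1.

Check the numerator P(z) = 2*z^2 - 1 at each one:
  P(-2) = 7 ≠ 0, so z = -2 is a (simple) pole.
  P(-1) = 1 ≠ 0, so z = -1 is a (simple) pole.

Poles of f: {-2, -1}

Final answer: {-2, -1}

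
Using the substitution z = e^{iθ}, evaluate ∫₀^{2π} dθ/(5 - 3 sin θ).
pi/2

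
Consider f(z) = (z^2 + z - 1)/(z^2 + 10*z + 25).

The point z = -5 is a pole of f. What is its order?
2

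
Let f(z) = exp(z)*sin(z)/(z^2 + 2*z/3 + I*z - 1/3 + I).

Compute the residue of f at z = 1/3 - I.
Write f(z) = P(z)/Q(z) with P(z) = exp(z)*sin(z) and Q(z) = z^2 + 2*z/3 + I*z - 1/3 + I.
The denominator factors as Q(z) = (z - 1/3 + I)*(z + 1), so z = 1/3 - I is a simple zero of Q and P is analytic there; z = 1/3 - I is therefore a simple pole and
  Res(f, z₀) = P(z₀)/Q'(z₀).

Q'(z) = 2*z + 2/3 + I, so Q'(1/3 - I) = 4/3 - I.
P(1/3 - I) = exp(1/3 - I)*sin(1/3 - I).

Res(f, 1/3 - I) = (exp(1/3 - I)*sin(1/3 - I))/(4/3 - I) = (12/25 + 9*I/25)*exp(1/3 - I)*sin(1/3 - I)

Final answer: (12/25 + 9*I/25)*exp(1/3 - I)*sin(1/3 - I)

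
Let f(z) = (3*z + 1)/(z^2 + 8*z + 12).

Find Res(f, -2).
Write f(z) = P(z)/Q(z) with P(z) = 3*z + 1 and Q(z) = z^2 + 8*z + 12.
The denominator factors as Q(z) = (z + 2)*(z + 6), so z = -2 is a simple zero of Q and P is analytic there; z = -2 is therefore a simple pole and
  Res(f, z₀) = P(z₀)/Q'(z₀).

Q'(z) = 2*z + 8, so Q'(-2) = 4.
P(-2) = -5.

Res(f, -2) = (-5)/(4) = -5/4

Final answer: -5/4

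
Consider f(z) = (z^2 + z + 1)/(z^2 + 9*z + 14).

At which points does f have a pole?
The singularities of f are the zeros of the denominator. Factoring,
  z^2 + 9*z + 14 = (z + 2)*(z + 7)
so the candidates are z = -2, z = -7.

Check the numerator P(z) = z^2 + z + 1 at each one:
  P(-2) = 3 ≠ 0, so z = -2 is a (simple) pole.
  P(-7) = 43 ≠ 0, so z = -7 is a (simple) pole.

Poles of f: {-7, -2}

Final answer: {-7, -2}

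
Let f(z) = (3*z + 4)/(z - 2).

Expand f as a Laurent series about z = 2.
Put w = z - (2), i.e. z = w + 2. The denominator is w, so it suffices to rewrite the numerator in powers of w.

P(z) = 3*z + 4
P(w + 2) = 10 + 3*w

Dividing each term by w:
  f = 10/w + 3

Substituting back w = z - 2:
  f(z) = 10/(z - 2) + 3

The series is finite because the numerator is a polynomial; the negative powers form the principal part, and the coefficient of 1/(z - 2) gives Res(f, 2) = 10.

Final answer: 10/(z - 2) + 3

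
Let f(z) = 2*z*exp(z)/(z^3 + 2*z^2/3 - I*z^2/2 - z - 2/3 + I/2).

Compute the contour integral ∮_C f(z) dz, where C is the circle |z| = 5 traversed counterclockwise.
pi*(-36/13 - 24*I/13)*exp(-1) + pi*(4392/1417 + 1056*I/1417)*exp(-2/3 + I/2) + exp(1)*pi*(-36/109 + 120*I/109)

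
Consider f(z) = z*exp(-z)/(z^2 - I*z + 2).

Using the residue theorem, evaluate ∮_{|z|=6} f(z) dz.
4*I*pi*exp(-2*I)/3 + 2*I*pi*exp(I)/3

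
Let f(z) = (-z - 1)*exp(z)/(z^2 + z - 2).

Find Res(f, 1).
Write f(z) = P(z)/Q(z) with P(z) = (-z - 1)*exp(z) and Q(z) = z^2 + z - 2.
The denominator factors as Q(z) = (z - 1)*(z + 2), so z = 1 is a simple zero of Q and P is analytic there; z = 1 is therefore a simple pole and
  Res(f, z₀) = P(z₀)/Q'(z₀).

Q'(z) = 2*z + 1, so Q'(1) = 3.
P(1) = -2*exp(1).

Res(f, 1) = (-2*exp(1))/(3) = -2*exp(1)/3

Final answer: -2*exp(1)/3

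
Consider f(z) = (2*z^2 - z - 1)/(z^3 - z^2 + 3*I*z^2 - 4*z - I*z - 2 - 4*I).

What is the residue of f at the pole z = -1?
Write f(z) = P(z)/Q(z) with P(z) = 2*z^2 - z - 1 and Q(z) = z^3 - z^2 + 3*I*z^2 - 4*z - I*z - 2 - 4*I.
The denominator factors as Q(z) = (z + 2*I)*(z - 2 + I)*(z + 1), so z = -1 is a simple zero of Q and P is analytic there; z = -1 is therefore a simple pole and
  Res(f, z₀) = P(z₀)/Q'(z₀).

Q'(z) = 3*z^2 - 2*z + 6*I*z - 4 - I, so Q'(-1) = 1 - 7*I.
P(-1) = 2.

Res(f, -1) = (2)/(1 - 7*I) = 1/25 + 7*I/25

Final answer: 1/25 + 7*I/25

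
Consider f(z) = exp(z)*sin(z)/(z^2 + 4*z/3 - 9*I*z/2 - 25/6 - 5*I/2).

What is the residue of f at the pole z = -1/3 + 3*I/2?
Write f(z) = P(z)/Q(z) with P(z) = exp(z)*sin(z) and Q(z) = z^2 + 4*z/3 - 9*I*z/2 - 25/6 - 5*I/2.
The denominator factors as Q(z) = (z + 1/3 - 3*I/2)*(z + 1 - 3*I), so z = -1/3 + 3*I/2 is a simple zero of Q and P is analytic there; z = -1/3 + 3*I/2 is therefore a simple pole and
  Res(f, z₀) = P(z₀)/Q'(z₀).

Q'(z) = 2*z + 4/3 - 9*I/2, so Q'(-1/3 + 3*I/2) = 2/3 - 3*I/2.
P(-1/3 + 3*I/2) = -exp(-1/3 + 3*I/2)*sin(1/3 - 3*I/2).

Res(f, -1/3 + 3*I/2) = (-exp(-1/3 + 3*I/2)*sin(1/3 - 3*I/2))/(2/3 - 3*I/2) = (-24/97 - 54*I/97)*exp(-1/3 + 3*I/2)*sin(1/3 - 3*I/2)

Final answer: (-24/97 - 54*I/97)*exp(-1/3 + 3*I/2)*sin(1/3 - 3*I/2)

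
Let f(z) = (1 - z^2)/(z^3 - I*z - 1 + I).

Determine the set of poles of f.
The singularities of f are the zeros of the denominator. Factoring,
  z^3 - I*z - 1 + I = (z + 1 + I)*(z - 1)*(z - I)
so the candidates are z = -1 - I, z = 1, z = I.

Check the numerator P(z) = 1 - z^2 at each one:
  P(-1 - I) = 1 - 2*I ≠ 0, so z = -1 - I is a (simple) pole.
  P(1) = 0, so the factor (z - 1) cancels and z = 1 is only a removable singularity, not a pole.
  P(I) = 2 ≠ 0, so z = I is a (simple) pole.

Poles of f: {-1 - I, I}

Final answer: {-1 - I, I}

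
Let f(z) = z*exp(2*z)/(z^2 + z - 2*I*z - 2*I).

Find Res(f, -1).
Write f(z) = P(z)/Q(z) with P(z) = z*exp(2*z) and Q(z) = z^2 + z - 2*I*z - 2*I.
The denominator factors as Q(z) = (z - 2*I)*(z + 1), so z = -1 is a simple zero of Q and P is analytic there; z = -1 is therefore a simple pole and
  Res(f, z₀) = P(z₀)/Q'(z₀).

Q'(z) = 2*z + 1 - 2*I, so Q'(-1) = -1 - 2*I.
P(-1) = -exp(-2).

Res(f, -1) = (-exp(-2))/(-1 - 2*I) = (1/5 - 2*I/5)*exp(-2)

Final answer: (1/5 - 2*I/5)*exp(-2)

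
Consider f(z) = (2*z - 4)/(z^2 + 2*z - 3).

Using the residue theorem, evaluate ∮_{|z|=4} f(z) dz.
By the residue theorem, ∮_C f(z) dz = 2πi · (sum of the residues of f at the poles inside |z| = 4).

The denominator factors as (z - 1)*(z + 3), so the singularities of f are simple poles at z = 1, z = -3.
  |1|² = 1 < 16 = 4², so this pole is inside the contour.
  |-3|² = 9 < 16 = 4², so this pole is inside the contour.

With P(z) = 2*z - 4 and Q(z) = z^2 + 2*z - 3, each pole is simple, so Res(f, z₀) = P(z₀)/Q'(z₀) with Q'(z) = 2*z + 2.
  Res(f, 1) = P(1)/Q'(1) = (-2)/(4) = -1/2
  Res(f, -3) = P(-3)/Q'(-3) = (-10)/(-4) = 5/2

Sum of residues inside C: 2
∮_C f(z) dz = 2πi · (2) = 4*I*pi

Final answer: 4*I*pi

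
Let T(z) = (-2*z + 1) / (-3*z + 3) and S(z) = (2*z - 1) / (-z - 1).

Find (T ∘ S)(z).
(T ∘ S)(z) = T(S(z)) = ((-2)*S(z) + (1))/((-3)*S(z) + (3)). Multiply numerator and denominator by -z - 1:
  numerator:   (-2)*(2*z - 1) + (1)*(-z - 1) = -5*z + 1
  denominator: (-3)*(2*z - 1) + (3)*(-z - 1) = -9*z
(T ∘ S)(z) = (-5*z + 1)/(-9*z) = (5*z - 1)/(9*z)

Final answer: (5*z - 1)/(9*z)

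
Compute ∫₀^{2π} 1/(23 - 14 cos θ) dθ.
2*sqrt(37)*pi/111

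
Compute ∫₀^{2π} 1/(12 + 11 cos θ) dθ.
Let J = ∫₀^{2π} dθ/(12 + 11 cos θ).
Put z = e^{iθ}: then cos θ = (z + 1/z)/2, dθ = dz/(iz), and z runs once counterclockwise around |z| = 1:
  J = ∮_{|z|=1} 1/(12 + 11*(z + 1/z)/2) · dz/(iz) = (2/i) ∮_{|z|=1} dz/(11*z^2 + 24*z + 11).
The roots of 11*z^2 + 24*z + 11 are z = (-12 ± sqrt(12^2 - 11^2))/11, with sqrt(23) = sqrt(23); their product is 1, so only z₊ = -12/11 + sqrt(23)/11 lies inside the unit circle (z₋ = -12/11 - sqrt(23)/11 lies outside).
z₊ is a simple zero of q(z) = 11*z^2 + 24*z + 11, so Res(1/q, z₊) = 1/q'(z₊) with q'(z) = 22*z + 24; and q'(z₊) = 11*(z₊ - z₋) = 2*sqrt(23).
Therefore J = (2/i) · 2πi · 1/(2*sqrt(23)) = 2*pi/(sqrt(23)) = 2*sqrt(23)*pi/23

Final answer: 2*sqrt(23)*pi/23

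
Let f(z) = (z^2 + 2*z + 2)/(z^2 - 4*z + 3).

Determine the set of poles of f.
The singularities of f are the zeros of the denominator. Factoring,
  z^2 - 4*z + 3 = (z - 1)*(z - 3)
so the candidates are z = 1, z = 3.

Check the numerator P(z) = z^2 + 2*z + 2 at each one:
  P(1) = 5 ≠ 0, so z = 1 is a (simple) pole.
  P(3) = 17 ≠ 0, so z = 3 is a (simple) pole.

Poles of f: {1, 3}

Final answer: {1, 3}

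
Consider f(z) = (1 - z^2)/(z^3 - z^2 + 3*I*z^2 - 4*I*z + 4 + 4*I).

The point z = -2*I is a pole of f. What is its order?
2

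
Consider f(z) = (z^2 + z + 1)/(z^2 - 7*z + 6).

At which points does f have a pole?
The singularities of f are the zeros of the denominator. Factoring,
  z^2 - 7*z + 6 = (z - 6)*(z - 1)
so the candidates are z = 6, z = 1.

Check the numerator P(z) = z^2 + z + 1 at each one:
  P(6) = 43 ≠ 0, so z = 6 is a (simple) pole.
  P(1) = 3 ≠ 0, so z = 1 is a (simple) pole.

Poles of f: {1, 6}

Final answer: {1, 6}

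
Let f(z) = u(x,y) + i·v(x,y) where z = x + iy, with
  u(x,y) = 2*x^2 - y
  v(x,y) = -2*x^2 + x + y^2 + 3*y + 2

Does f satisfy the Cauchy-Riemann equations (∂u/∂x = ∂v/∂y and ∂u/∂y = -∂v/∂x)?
∂u/∂x = 4*x
∂v/∂y = 2*y + 3
∂u/∂y = -1
∂v/∂x = 1 - 4*x
∂u/∂x ≠ ∂v/∂y and ∂u/∂y ≠ -∂v/∂x; the Cauchy-Riemann equations are not satisfied, so f is not analytic.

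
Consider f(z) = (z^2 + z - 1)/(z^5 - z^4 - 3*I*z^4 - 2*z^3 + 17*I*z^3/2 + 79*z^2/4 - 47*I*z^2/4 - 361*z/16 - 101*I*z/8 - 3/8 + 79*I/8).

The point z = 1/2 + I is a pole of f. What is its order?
3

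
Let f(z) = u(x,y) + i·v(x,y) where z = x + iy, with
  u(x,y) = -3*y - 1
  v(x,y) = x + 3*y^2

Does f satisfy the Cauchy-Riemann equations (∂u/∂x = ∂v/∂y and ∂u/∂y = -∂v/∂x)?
∂u/∂x = 0
∂v/∂y = 6*y
∂u/∂y = -3
∂v/∂x = 1
∂u/∂x ≠ ∂v/∂y and ∂u/∂y ≠ -∂v/∂x; the Cauchy-Riemann equations are not satisfied, so f is not analytic.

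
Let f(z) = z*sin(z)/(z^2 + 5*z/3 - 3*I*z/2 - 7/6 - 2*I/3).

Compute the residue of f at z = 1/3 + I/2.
Write f(z) = P(z)/Q(z) with P(z) = z*sin(z) and Q(z) = z^2 + 5*z/3 - 3*I*z/2 - 7/6 - 2*I/3.
The denominator factors as Q(z) = (z + 2 - I)*(z - 1/3 - I/2), so z = 1/3 + I/2 is a simple zero of Q and P is analytic there; z = 1/3 + I/2 is therefore a simple pole and
  Res(f, z₀) = P(z₀)/Q'(z₀).

Q'(z) = 2*z + 5/3 - 3*I/2, so Q'(1/3 + I/2) = 7/3 - I/2.
P(1/3 + I/2) = (1/3 + I/2)*sin(1/3 + I/2).

Res(f, 1/3 + I/2) = ((1/3 + I/2)*sin(1/3 + I/2))/(7/3 - I/2) = (19/205 + 48*I/205)*sin(1/3 + I/2)

Final answer: (19/205 + 48*I/205)*sin(1/3 + I/2)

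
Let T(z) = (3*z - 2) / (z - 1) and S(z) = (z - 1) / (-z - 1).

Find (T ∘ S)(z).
(5*z - 1)/(2*z)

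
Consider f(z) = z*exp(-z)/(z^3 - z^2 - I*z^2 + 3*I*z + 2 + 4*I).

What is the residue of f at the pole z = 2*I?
Write f(z) = P(z)/Q(z) with P(z) = z*exp(-z) and Q(z) = z^3 - z^2 - I*z^2 + 3*I*z + 2 + 4*I.
The denominator factors as Q(z) = (z - 2 + I)*(z - 2*I)*(z + 1), so z = 2*I is a simple zero of Q and P is analytic there; z = 2*I is therefore a simple pole and
  Res(f, z₀) = P(z₀)/Q'(z₀).

Q'(z) = 3*z^2 - 2*z - 2*I*z + 3*I, so Q'(2*I) = -8 - I.
P(2*I) = 2*I*exp(-2*I).

Res(f, 2*I) = (2*I*exp(-2*I))/(-8 - I) = (-2/65 - 16*I/65)*exp(-2*I)

Final answer: (-2/65 - 16*I/65)*exp(-2*I)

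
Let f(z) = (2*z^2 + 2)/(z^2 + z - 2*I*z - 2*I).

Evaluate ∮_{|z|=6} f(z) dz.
pi*(-8 - 4*I)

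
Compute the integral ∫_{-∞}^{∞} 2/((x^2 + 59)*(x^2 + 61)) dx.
pi*(-59*sqrt(61) + 61*sqrt(59))/3599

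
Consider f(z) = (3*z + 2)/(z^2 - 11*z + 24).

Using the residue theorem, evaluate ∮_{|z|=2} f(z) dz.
By the residue theorem, ∮_C f(z) dz = 2πi · (sum of the residues of f at the poles inside |z| = 2).

The denominator factors as (z - 8)*(z - 3), so the singularities of f are simple poles at z = 8, z = 3.
  |8|² = 64 > 4 = 2², so this pole is outside the contour.
  |3|² = 9 > 4 = 2², so this pole is outside the contour.

No pole lies inside the contour, so f is analytic on and inside C and the integral is 0 (Cauchy's theorem).

Final answer: 0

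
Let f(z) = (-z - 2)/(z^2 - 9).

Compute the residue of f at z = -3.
-1/6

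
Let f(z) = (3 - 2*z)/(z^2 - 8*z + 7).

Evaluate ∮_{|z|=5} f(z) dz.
By the residue theorem, ∮_C f(z) dz = 2πi · (sum of the residues of f at the poles inside |z| = 5).

The denominator factors as (z - 1)*(z - 7), so the singularities of f are simple poles at z = 1, z = 7.
  |1|² = 1 < 25 = 5², so this pole is inside the contour.
  |7|² = 49 > 25 = 5², so this pole is outside the contour.

With P(z) = 3 - 2*z and Q(z) = z^2 - 8*z + 7, each pole is simple, so Res(f, z₀) = P(z₀)/Q'(z₀) with Q'(z) = 2*z - 8.
  Res(f, 1) = P(1)/Q'(1) = (1)/(-6) = -1/6

∮_C f(z) dz = 2πi · (-1/6) = -I*pi/3

Final answer: -I*pi/3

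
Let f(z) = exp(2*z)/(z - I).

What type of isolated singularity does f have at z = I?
Write f(z) = g(z)/(z - I) with g(z) = exp(2*z).
g is entire and g(I) = exp(2*I) ≠ 0, so no factor of (z - I) cancels: the Laurent expansion of f about z = I starts at the power -1, i.e. lim_{z→z₀} (z - z₀) f(z) = exp(2*I) is finite and nonzero.
So z = I is a pole of order 1.

Final answer: pole of order 1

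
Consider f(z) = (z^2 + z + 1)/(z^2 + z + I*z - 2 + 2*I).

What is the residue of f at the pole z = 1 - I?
Write f(z) = P(z)/Q(z) with P(z) = z^2 + z + 1 and Q(z) = z^2 + z + I*z - 2 + 2*I.
The denominator factors as Q(z) = (z - 1 + I)*(z + 2), so z = 1 - I is a simple zero of Q and P is analytic there; z = 1 - I is therefore a simple pole and
  Res(f, z₀) = P(z₀)/Q'(z₀).

Q'(z) = 2*z + 1 + I, so Q'(1 - I) = 3 - I.
P(1 - I) = 2 - 3*I.

Res(f, 1 - I) = (2 - 3*I)/(3 - I) = 9/10 - 7*I/10

Final answer: 9/10 - 7*I/10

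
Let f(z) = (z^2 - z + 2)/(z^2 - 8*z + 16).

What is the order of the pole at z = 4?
Factor the denominator:
  z^2 - 8*z + 16 = (z - 4)^2

The numerator P(z) = z^2 - z + 2 has P(4) = 14 ≠ 0, so no factor of (z - 4) cancels.
Near z = 4 we can therefore write f(z) = g(z)/(z - 4)^2 with g analytic at 4 and g(4) ≠ 0 (g is just the numerator).

Hence z = 4 is a pole of order 2.

Final answer: 2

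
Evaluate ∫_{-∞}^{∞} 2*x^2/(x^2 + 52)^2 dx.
Let f(z) = 2*z^2/(z^2 + 52)^2. The denominator has no real zeros and deg Q - deg P = 2 ≥ 2, so the integral of f over the upper semicircle |z| = R tends to 0 as R → ∞. Closing the contour in the upper half-plane,
  ∫_{-∞}^{∞} f(x) dx = 2πi · Σ Res(f, z_k)  over the poles with Im z_k > 0.

Zeros of the denominator: z^2 + 52 = 0 gives z = ±2*sqrt(13)*I.
Upper half-plane: z = 2*sqrt(13)*I (a pole of order 2).

Write f(z) = g(z)/(z - 2*sqrt(13)*I)^2 with g(z) = 2*z^2/(z + 2*sqrt(13)*I)^2. For a double pole, Res(f, z₀) = g'(z₀):
  g'(z) = 8*sqrt(13)*I*z/(z + 2*sqrt(13)*I)^3
  Res(f, 2*sqrt(13)*I) = g'(2*sqrt(13)*I) = -sqrt(13)*I/52

∫_{-∞}^{∞} f(x) dx = 2πi · (-sqrt(13)*I/52) = sqrt(13)*pi/26

Final answer: sqrt(13)*pi/26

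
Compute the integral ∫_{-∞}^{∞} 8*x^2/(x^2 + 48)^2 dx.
Let f(z) = 8*z^2/(z^2 + 48)^2. The denominator has no real zeros and deg Q - deg P = 2 ≥ 2, so the integral of f over the upper semicircle |z| = R tends to 0 as R → ∞. Closing the contour in the upper half-plane,
  ∫_{-∞}^{∞} f(x) dx = 2πi · Σ Res(f, z_k)  over the poles with Im z_k > 0.

Zeros of the denominator: z^2 + 48 = 0 gives z = ±4*sqrt(3)*I.
Upper half-plane: z = 4*sqrt(3)*I (a pole of order 2).

Write f(z) = g(z)/(z - 4*sqrt(3)*I)^2 with g(z) = 8*z^2/(z + 4*sqrt(3)*I)^2. For a double pole, Res(f, z₀) = g'(z₀):
  g'(z) = 64*sqrt(3)*I*z/(z + 4*sqrt(3)*I)^3
  Res(f, 4*sqrt(3)*I) = g'(4*sqrt(3)*I) = -sqrt(3)*I/6

∫_{-∞}^{∞} f(x) dx = 2πi · (-sqrt(3)*I/6) = sqrt(3)*pi/3

Final answer: sqrt(3)*pi/3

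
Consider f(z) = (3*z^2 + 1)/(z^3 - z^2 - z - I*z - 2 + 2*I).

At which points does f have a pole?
The singularities of f are the zeros of the denominator. Factoring,
  z^3 - z^2 - z - I*z - 2 + 2*I = (z - 2)*(z + 1 + I)*(z - I)
so the candidates are z = 2, z = -1 - I, z = I.

Check the numerator P(z) = 3*z^2 + 1 at each one:
  P(2) = 13 ≠ 0, so z = 2 is a (simple) pole.
  P(-1 - I) = 1 + 6*I ≠ 0, so z = -1 - I is a (simple) pole.
  P(I) = -2 ≠ 0, so z = I is a (simple) pole.

Poles of f: {-1 - I, I, 2}

Final answer: {-1 - I, I, 2}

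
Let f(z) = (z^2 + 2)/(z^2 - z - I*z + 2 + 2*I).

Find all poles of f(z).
{2*I, 1 - I}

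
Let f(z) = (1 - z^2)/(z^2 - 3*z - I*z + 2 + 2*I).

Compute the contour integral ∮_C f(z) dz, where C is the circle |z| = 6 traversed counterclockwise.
By the residue theorem, ∮_C f(z) dz = 2πi · (sum of the residues of f at the poles inside |z| = 6).

The denominator factors as (z - 1 - I)*(z - 2), so the singularities of f are simple poles at z = 1 + I, z = 2.
  |1 + I|² = 2 < 36 = 6², so this pole is inside the contour.
  |2|² = 4 < 36 = 6², so this pole is inside the contour.

With P(z) = 1 - z^2 and Q(z) = z^2 - 3*z - I*z + 2 + 2*I, each pole is simple, so Res(f, z₀) = P(z₀)/Q'(z₀) with Q'(z) = 2*z - 3 - I.
  Res(f, 1 + I) = P(1 + I)/Q'(1 + I) = (1 - 2*I)/(-1 + I) = -3/2 + I/2
  Res(f, 2) = P(2)/Q'(2) = (-3)/(1 - I) = -3/2 - 3*I/2

Sum of residues inside C: -3 - I
∮_C f(z) dz = 2πi · (-3 - I) = pi*(2 - 6*I)

Final answer: pi*(2 - 6*I)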